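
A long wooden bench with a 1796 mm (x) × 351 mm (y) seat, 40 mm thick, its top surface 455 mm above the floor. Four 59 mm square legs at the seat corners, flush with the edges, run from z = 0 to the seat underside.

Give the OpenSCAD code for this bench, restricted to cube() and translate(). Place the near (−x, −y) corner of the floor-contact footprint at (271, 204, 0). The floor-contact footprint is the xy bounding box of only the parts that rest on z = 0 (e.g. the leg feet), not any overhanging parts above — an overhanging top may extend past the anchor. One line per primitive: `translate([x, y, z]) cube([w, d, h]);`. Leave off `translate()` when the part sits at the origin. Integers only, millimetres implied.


translate([271, 204, 415]) cube([1796, 351, 40]);
translate([271, 204, 0]) cube([59, 59, 415]);
translate([271, 496, 0]) cube([59, 59, 415]);
translate([2008, 204, 0]) cube([59, 59, 415]);
translate([2008, 496, 0]) cube([59, 59, 415]);


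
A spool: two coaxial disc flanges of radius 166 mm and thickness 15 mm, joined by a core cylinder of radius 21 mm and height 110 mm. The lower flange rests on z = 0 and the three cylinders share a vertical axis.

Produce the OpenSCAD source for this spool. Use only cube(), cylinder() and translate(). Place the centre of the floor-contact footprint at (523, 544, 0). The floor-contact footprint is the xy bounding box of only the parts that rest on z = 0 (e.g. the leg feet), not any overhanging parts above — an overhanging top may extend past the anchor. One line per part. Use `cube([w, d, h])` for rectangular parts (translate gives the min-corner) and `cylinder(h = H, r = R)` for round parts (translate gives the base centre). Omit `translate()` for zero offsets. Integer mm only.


translate([523, 544, 0]) cylinder(h = 15, r = 166);
translate([523, 544, 15]) cylinder(h = 110, r = 21);
translate([523, 544, 125]) cylinder(h = 15, r = 166);


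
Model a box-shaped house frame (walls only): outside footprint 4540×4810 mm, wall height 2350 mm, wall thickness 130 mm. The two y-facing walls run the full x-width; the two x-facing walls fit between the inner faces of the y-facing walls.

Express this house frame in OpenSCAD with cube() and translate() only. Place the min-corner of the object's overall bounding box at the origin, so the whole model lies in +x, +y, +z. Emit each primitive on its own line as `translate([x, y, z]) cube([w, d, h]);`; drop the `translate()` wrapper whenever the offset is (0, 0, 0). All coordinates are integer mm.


cube([4540, 130, 2350]);
translate([0, 4680, 0]) cube([4540, 130, 2350]);
translate([0, 130, 0]) cube([130, 4550, 2350]);
translate([4410, 130, 0]) cube([130, 4550, 2350]);


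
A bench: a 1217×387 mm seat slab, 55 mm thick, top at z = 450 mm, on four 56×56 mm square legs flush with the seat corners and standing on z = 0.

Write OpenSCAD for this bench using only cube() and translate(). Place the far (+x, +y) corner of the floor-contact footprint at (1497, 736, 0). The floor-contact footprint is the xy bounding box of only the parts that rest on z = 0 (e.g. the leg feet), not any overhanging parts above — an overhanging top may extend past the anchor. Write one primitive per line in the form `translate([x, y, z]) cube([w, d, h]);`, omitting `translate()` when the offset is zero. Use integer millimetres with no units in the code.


// leg_h = 450 − 55 = 395
translate([280, 349, 395]) cube([1217, 387, 55]);
translate([280, 349, 0]) cube([56, 56, 395]);
translate([280, 680, 0]) cube([56, 56, 395]);
translate([1441, 349, 0]) cube([56, 56, 395]);
translate([1441, 680, 0]) cube([56, 56, 395]);


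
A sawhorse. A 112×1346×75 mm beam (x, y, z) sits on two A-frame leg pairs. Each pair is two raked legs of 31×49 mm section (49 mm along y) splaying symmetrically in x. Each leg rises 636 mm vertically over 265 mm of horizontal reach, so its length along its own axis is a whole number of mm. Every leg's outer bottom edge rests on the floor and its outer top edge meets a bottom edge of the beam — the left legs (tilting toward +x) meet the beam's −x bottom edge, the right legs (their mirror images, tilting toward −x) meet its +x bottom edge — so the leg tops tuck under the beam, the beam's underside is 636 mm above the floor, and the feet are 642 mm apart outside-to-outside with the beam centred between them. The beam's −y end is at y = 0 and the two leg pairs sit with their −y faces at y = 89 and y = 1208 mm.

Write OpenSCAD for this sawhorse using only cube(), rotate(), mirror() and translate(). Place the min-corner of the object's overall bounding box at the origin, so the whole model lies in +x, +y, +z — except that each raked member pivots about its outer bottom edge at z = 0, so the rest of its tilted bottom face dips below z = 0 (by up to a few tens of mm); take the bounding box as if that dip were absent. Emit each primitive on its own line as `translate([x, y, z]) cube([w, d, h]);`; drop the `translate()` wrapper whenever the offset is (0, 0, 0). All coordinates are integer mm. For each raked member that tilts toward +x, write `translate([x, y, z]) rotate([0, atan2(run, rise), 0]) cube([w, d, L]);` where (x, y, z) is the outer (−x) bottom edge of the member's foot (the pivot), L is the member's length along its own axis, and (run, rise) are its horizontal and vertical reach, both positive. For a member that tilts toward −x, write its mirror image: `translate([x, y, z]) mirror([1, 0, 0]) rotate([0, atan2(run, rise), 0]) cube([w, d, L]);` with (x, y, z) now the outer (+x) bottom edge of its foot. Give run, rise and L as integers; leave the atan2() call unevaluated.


translate([265, 0, 636]) cube([112, 1346, 75]);
translate([0, 89, 0]) rotate([0, atan2(265, 636), 0]) cube([31, 49, 689]);
translate([642, 89, 0]) mirror([1, 0, 0]) rotate([0, atan2(265, 636), 0]) cube([31, 49, 689]);
translate([0, 1208, 0]) rotate([0, atan2(265, 636), 0]) cube([31, 49, 689]);
translate([642, 1208, 0]) mirror([1, 0, 0]) rotate([0, atan2(265, 636), 0]) cube([31, 49, 689]);


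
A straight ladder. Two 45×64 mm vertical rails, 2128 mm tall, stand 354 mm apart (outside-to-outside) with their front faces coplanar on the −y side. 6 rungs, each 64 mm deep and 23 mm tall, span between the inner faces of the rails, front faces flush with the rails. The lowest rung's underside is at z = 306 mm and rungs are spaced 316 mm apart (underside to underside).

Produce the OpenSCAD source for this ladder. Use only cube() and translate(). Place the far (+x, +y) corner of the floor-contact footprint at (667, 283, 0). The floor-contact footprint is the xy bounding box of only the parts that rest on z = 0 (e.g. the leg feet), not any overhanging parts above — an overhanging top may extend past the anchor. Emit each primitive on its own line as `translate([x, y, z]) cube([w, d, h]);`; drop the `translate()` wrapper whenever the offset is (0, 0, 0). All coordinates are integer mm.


translate([313, 219, 0]) cube([45, 64, 2128]);
translate([622, 219, 0]) cube([45, 64, 2128]);
translate([358, 219, 306]) cube([264, 64, 23]);
translate([358, 219, 622]) cube([264, 64, 23]);
translate([358, 219, 938]) cube([264, 64, 23]);
translate([358, 219, 1254]) cube([264, 64, 23]);
translate([358, 219, 1570]) cube([264, 64, 23]);
translate([358, 219, 1886]) cube([264, 64, 23]);


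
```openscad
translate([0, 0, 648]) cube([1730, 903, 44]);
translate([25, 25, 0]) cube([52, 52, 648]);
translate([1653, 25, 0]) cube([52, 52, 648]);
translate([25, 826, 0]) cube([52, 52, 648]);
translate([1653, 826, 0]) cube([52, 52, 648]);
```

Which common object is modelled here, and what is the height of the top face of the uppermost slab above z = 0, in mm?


A table. The table height is 692 mm.

A 1730×903×44 slab sits at z = 648 on four 52 mm square posts — a table. The top surface is at 648 + 44 = 692 mm.


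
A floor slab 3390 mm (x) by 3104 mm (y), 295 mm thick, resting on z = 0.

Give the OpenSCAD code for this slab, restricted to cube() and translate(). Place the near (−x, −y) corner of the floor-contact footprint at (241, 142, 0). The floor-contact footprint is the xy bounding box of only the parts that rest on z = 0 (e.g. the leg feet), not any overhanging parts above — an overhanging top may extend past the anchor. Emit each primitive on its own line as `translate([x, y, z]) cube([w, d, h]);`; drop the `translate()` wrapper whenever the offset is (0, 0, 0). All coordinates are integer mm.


translate([241, 142, 0]) cube([3390, 3104, 295]);


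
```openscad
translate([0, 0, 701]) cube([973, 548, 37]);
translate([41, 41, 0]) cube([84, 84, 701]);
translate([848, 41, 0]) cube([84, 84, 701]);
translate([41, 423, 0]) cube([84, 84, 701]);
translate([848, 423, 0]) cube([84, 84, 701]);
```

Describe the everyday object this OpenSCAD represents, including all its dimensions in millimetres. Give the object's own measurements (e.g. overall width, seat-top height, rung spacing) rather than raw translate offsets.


A rectangular dining table. The top is 973×548×37 mm with its upper surface at z = 738 mm. It stands on four 84×84 mm square legs, each inset 41 mm from the nearest pair of top edges, running from the floor to the underside of the top.


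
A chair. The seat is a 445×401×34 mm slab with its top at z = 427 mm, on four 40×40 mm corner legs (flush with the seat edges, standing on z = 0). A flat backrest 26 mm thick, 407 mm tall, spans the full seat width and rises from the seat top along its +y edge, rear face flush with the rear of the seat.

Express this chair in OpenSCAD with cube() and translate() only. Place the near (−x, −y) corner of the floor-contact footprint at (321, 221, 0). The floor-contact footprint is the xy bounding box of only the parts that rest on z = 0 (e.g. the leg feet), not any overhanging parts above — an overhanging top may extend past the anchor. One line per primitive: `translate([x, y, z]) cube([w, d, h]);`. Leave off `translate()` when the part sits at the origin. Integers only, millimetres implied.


// leg_h = 427 - 34 = 393
translate([321, 221, 393]) cube([445, 401, 34]);
translate([321, 221, 0]) cube([40, 40, 393]);
translate([726, 221, 0]) cube([40, 40, 393]);
translate([321, 582, 0]) cube([40, 40, 393]);
translate([726, 582, 0]) cube([40, 40, 393]);
translate([321, 596, 427]) cube([445, 26, 407]);


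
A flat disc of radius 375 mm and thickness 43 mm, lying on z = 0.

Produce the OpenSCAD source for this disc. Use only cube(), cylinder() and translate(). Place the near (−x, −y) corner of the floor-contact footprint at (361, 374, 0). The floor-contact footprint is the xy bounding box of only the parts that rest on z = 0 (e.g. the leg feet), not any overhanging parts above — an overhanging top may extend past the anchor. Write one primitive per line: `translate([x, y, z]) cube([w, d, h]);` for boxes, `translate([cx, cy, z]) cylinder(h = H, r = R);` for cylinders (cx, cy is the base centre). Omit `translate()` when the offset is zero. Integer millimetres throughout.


translate([736, 749, 0]) cylinder(h = 43, r = 375);


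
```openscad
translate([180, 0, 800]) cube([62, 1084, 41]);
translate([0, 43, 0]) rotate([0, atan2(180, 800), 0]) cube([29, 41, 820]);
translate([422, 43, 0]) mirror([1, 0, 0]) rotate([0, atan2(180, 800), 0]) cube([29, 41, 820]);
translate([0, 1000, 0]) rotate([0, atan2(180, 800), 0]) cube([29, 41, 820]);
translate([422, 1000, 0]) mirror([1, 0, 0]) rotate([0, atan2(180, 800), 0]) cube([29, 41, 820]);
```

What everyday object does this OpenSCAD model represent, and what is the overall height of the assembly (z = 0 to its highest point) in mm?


A sawhorse. The overall height is 841 mm.

A beam across two mirrored pairs of raked legs — a sawhorse. The beam's underside is at z = 800 (matching the legs' vertical rise in atan2(180, 800)) and the beam is 41 mm tall, so its top is at 800 + 41 = 841 mm. The raked legs top out at the beam's underside, so that is the highest point.


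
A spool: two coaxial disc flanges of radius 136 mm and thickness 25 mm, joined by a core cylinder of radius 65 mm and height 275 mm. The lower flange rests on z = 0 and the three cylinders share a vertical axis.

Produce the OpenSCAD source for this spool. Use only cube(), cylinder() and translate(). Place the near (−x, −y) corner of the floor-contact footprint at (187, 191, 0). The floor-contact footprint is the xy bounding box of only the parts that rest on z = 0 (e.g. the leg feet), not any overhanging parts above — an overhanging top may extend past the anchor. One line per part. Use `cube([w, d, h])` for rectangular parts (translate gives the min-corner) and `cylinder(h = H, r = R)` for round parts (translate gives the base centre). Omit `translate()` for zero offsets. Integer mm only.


translate([323, 327, 0]) cylinder(h = 25, r = 136);
translate([323, 327, 25]) cylinder(h = 275, r = 65);
translate([323, 327, 300]) cylinder(h = 25, r = 136);


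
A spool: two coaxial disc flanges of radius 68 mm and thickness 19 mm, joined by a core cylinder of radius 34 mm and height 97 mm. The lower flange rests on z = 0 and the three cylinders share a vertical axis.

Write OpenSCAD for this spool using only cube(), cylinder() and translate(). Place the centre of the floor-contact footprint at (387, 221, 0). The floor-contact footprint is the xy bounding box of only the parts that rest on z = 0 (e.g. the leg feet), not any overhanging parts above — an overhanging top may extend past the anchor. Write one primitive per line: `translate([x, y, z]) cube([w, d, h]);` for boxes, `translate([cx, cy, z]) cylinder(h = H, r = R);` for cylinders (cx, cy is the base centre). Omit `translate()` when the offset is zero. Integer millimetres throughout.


translate([387, 221, 0]) cylinder(h = 19, r = 68);
translate([387, 221, 19]) cylinder(h = 97, r = 34);
translate([387, 221, 116]) cylinder(h = 19, r = 68);


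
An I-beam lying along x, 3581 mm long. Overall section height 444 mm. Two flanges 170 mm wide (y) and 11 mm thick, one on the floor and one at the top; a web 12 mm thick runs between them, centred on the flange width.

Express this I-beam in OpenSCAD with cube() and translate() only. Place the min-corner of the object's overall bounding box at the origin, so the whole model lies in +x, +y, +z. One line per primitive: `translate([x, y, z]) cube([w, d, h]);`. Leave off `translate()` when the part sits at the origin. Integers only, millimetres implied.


cube([3581, 170, 11]);
translate([0, 79, 11]) cube([3581, 12, 422]);
translate([0, 0, 433]) cube([3581, 170, 11]);


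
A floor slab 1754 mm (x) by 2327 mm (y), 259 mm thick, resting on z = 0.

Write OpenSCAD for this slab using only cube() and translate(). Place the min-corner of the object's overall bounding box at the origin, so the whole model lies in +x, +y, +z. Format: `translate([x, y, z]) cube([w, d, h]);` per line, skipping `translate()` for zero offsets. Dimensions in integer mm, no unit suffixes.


cube([1754, 2327, 259]);


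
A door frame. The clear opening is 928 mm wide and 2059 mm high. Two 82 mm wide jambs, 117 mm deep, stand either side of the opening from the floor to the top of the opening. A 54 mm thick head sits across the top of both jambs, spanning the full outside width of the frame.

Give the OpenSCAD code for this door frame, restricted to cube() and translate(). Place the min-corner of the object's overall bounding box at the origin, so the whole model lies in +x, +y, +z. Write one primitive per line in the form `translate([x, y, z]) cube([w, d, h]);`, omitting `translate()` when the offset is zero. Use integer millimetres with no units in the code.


cube([82, 117, 2059]);
translate([1010, 0, 0]) cube([82, 117, 2059]);
translate([0, 0, 2059]) cube([1092, 117, 54]);


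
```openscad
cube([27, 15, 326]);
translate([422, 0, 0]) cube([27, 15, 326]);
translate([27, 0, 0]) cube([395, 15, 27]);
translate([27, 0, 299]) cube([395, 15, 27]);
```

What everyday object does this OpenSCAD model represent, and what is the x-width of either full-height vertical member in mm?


A picture frame. The border width is 27 mm.

Four thin pieces enclosing a rectangular opening — a picture frame. The two full-height stiles are 326 mm tall; the top rail sits at z = 299 and is 27 mm tall, so the border above the opening is 326 − 299 = 27 mm, matching the stile x-width.


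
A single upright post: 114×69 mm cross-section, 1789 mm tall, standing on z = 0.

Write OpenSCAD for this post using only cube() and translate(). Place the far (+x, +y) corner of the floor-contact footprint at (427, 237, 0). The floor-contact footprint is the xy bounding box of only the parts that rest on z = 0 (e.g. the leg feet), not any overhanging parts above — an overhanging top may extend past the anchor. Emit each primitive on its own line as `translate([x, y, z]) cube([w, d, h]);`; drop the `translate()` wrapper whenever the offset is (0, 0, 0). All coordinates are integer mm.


translate([313, 168, 0]) cube([114, 69, 1789]);


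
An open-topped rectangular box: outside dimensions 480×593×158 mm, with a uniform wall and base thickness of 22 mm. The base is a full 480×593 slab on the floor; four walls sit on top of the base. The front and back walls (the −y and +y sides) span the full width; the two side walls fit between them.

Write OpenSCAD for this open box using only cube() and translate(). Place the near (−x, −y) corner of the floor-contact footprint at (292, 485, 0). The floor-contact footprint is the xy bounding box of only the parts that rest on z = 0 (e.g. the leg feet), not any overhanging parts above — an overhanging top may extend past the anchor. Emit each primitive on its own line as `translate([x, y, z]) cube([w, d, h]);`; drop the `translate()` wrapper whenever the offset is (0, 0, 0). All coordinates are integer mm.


translate([292, 485, 0]) cube([480, 593, 22]);
translate([292, 485, 22]) cube([480, 22, 136]);
translate([292, 1056, 22]) cube([480, 22, 136]);
translate([292, 507, 22]) cube([22, 549, 136]);
translate([750, 507, 22]) cube([22, 549, 136]);


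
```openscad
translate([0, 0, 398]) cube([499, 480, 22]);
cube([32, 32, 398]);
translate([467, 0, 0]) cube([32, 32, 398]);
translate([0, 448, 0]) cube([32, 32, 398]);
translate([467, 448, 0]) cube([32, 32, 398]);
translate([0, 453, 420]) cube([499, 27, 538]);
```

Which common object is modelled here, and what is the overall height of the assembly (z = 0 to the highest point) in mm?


A chair. The overall height is 958 mm.

A slab on four corner posts with a tall panel at the back — a chair. The seat slab sits at z = 398 with thickness 22, and the 538 mm backrest starts at the seat top, so the overall height is 398 + 22 + 538 = 958 mm.


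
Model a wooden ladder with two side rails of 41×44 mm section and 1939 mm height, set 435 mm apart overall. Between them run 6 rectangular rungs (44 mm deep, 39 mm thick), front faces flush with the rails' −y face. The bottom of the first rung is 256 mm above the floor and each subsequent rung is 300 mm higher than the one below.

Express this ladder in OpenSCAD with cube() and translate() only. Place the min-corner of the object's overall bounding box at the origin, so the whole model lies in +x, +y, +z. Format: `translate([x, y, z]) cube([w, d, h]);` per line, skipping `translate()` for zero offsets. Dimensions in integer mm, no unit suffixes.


// rung span = 435 - 2*41 = 353
// rung[k] z = 256 + k*300
cube([41, 44, 1939]);
translate([394, 0, 0]) cube([41, 44, 1939]);
translate([41, 0, 256]) cube([353, 44, 39]);
translate([41, 0, 556]) cube([353, 44, 39]);
translate([41, 0, 856]) cube([353, 44, 39]);
translate([41, 0, 1156]) cube([353, 44, 39]);
translate([41, 0, 1456]) cube([353, 44, 39]);
translate([41, 0, 1756]) cube([353, 44, 39]);


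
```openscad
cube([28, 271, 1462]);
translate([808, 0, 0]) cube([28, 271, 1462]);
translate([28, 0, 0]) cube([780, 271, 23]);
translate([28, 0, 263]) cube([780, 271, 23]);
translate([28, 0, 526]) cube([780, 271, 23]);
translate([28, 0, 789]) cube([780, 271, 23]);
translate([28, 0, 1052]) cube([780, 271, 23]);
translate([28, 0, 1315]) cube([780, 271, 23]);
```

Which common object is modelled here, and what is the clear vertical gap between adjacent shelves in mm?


A bookshelf. The clear shelf gap is 240 mm.

Two tall side panels with 6 horizontal boards between them — a bookshelf. The first two shelf undersides are at z = 0 and z = 263; with shelf thickness 23, the clear gap is 263 − 0 − 23 = 240 mm.


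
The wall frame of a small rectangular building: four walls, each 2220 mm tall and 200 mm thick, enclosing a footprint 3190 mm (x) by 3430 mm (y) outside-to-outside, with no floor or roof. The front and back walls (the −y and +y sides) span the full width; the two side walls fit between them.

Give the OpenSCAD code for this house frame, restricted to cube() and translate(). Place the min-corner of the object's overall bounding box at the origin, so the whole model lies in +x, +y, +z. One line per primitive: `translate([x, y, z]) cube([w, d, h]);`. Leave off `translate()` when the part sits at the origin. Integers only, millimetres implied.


cube([3190, 200, 2220]);
translate([0, 3230, 0]) cube([3190, 200, 2220]);
translate([0, 200, 0]) cube([200, 3030, 2220]);
translate([2990, 200, 0]) cube([200, 3030, 2220]);


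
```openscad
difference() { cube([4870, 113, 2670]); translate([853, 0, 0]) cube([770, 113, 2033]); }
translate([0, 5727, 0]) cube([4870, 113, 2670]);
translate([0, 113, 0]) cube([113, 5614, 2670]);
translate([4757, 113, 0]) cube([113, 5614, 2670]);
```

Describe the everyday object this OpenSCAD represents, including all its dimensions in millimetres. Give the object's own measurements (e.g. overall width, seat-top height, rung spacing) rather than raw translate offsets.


A single room: four walls, each 2670 mm tall and 113 mm thick, enclosing an outside footprint 4870×5840 mm (x × y), no floor or roof. The front and back walls (−y and +y sides) run the full x-width; the side walls fit between their inner faces. A door opening 770 mm wide and 2033 mm tall is cut through the front wall from the floor up, its −x edge 853 mm from the wall's −x end.


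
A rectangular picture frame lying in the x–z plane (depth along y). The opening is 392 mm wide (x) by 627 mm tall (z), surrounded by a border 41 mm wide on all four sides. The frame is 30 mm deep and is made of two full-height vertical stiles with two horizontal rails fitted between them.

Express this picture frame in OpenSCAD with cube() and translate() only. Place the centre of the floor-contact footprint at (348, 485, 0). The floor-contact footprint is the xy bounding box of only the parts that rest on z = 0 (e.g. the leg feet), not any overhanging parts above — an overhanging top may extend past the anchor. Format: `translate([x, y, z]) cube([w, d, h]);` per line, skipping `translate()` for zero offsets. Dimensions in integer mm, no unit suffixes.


translate([111, 470, 0]) cube([41, 30, 709]);
translate([544, 470, 0]) cube([41, 30, 709]);
translate([152, 470, 0]) cube([392, 30, 41]);
translate([152, 470, 668]) cube([392, 30, 41]);


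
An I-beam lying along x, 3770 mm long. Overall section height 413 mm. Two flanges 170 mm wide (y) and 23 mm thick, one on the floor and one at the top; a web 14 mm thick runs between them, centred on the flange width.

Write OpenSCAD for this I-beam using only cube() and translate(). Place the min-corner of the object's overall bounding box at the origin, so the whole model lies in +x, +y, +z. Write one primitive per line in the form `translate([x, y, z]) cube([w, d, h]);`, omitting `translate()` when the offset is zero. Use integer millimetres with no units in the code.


cube([3770, 170, 23]);
translate([0, 78, 23]) cube([3770, 14, 367]);
translate([0, 0, 390]) cube([3770, 170, 23]);


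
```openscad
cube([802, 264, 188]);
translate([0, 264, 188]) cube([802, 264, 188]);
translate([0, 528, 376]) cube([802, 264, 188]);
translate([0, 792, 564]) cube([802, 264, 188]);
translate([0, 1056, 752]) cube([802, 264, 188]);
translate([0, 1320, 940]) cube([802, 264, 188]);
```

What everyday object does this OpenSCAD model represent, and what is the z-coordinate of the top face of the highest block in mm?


A staircase. The total rise is 1128 mm.

6 identical blocks, each offset up and back from the previous — a staircase. Each step is 188 mm tall and there are 6 of them, so the total rise is 6 × 188 = 1128 mm.


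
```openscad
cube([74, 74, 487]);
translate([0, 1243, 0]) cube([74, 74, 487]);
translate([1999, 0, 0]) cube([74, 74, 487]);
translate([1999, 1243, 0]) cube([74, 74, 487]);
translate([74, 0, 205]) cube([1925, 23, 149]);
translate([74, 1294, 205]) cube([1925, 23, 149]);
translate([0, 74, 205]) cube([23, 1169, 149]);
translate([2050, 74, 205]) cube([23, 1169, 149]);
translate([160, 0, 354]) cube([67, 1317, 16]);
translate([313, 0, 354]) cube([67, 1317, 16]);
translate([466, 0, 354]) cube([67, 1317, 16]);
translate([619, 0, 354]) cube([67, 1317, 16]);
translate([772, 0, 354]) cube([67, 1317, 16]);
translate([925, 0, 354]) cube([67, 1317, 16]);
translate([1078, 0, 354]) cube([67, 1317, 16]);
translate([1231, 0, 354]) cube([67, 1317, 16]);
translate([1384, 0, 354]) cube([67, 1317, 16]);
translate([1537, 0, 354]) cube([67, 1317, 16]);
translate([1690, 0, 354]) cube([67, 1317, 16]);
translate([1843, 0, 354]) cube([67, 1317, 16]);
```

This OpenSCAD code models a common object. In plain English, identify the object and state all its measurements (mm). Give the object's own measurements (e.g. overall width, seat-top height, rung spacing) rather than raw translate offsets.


A bed frame 2073 mm long (x) by 1317 mm wide (y). Four 74×74 mm corner posts, 487 mm tall, at the corners of the footprint. Four rails of 23 mm thickness and 149 mm height run between adjacent posts with their undersides at z = 205 mm, their outer faces flush with the outside of the frame (the two x-running rails run between the posts' inner faces; the two y-running rails run between the posts' inner faces). 12 slats, each 67 mm wide (x) and 16 mm thick, lie across the top of the two x-running rails, running the full 1317 mm width of the frame in y; along x they sit between the end posts with a 86 mm gap after the −x posts and between neighbouring slats, leaving 89 mm before the +x posts.


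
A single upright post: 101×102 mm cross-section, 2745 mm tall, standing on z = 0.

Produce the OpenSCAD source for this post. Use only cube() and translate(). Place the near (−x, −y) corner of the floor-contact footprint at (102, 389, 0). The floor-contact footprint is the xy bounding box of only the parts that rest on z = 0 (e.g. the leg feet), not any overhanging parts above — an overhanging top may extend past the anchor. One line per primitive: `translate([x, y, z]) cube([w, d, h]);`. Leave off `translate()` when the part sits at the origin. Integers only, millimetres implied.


translate([102, 389, 0]) cube([101, 102, 2745]);


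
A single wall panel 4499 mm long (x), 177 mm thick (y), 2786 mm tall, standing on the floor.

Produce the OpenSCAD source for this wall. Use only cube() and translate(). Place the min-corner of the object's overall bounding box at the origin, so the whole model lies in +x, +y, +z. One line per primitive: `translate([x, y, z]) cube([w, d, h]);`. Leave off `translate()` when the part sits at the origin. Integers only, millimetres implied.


cube([4499, 177, 2786]);


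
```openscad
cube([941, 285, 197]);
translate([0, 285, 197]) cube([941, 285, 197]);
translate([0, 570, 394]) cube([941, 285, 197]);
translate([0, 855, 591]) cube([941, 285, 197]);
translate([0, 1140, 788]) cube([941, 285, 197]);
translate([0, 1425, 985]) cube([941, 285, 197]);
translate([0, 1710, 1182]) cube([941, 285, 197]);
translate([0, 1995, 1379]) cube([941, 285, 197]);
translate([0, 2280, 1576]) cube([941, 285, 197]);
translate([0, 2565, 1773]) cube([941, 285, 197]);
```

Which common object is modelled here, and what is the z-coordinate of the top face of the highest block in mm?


A staircase. The total rise is 1970 mm.

10 identical blocks, each offset up and back from the previous — a staircase. Each step is 197 mm tall and there are 10 of them, so the total rise is 10 × 197 = 1970 mm.


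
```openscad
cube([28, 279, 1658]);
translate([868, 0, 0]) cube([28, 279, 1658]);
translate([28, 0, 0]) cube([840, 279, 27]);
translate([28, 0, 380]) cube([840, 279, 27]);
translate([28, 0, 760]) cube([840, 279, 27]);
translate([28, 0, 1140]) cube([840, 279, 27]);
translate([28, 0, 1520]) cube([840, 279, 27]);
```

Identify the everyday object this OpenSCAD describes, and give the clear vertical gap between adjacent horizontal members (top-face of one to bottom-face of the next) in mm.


A bookshelf. The clear shelf gap is 353 mm.

Two tall side panels with 5 horizontal boards between them — a bookshelf. The first two shelf undersides are at z = 0 and z = 380; with shelf thickness 27, the clear gap is 380 − 0 − 27 = 353 mm.


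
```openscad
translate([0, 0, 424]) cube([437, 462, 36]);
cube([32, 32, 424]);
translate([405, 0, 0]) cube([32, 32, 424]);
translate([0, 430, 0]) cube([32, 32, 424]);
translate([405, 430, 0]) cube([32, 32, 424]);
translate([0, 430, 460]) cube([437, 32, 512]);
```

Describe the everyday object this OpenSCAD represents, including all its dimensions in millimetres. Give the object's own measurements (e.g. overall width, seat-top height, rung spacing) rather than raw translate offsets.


A chair. The seat is a 437×462×36 mm slab with its top at z = 460 mm, on four 32×32 mm corner legs (flush with the seat edges, standing on z = 0). A flat backrest 32 mm thick, 512 mm tall, spans the full seat width and rises from the seat top along its +y edge, rear face flush with the rear of the seat.


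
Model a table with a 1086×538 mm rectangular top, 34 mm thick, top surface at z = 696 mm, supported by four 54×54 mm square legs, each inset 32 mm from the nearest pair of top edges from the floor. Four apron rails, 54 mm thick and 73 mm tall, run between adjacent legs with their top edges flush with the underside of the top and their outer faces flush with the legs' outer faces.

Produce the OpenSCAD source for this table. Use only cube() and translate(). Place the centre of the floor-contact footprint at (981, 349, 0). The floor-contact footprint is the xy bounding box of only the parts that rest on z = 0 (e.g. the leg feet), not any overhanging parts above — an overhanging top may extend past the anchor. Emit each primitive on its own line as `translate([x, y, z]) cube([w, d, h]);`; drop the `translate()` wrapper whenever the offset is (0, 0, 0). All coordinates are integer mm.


// leg_h = 696 - 34 = 662
// apron z = 662 - 73 = 589
translate([438, 80, 662]) cube([1086, 538, 34]);
translate([470, 112, 0]) cube([54, 54, 662]);
translate([1438, 112, 0]) cube([54, 54, 662]);
translate([470, 532, 0]) cube([54, 54, 662]);
translate([1438, 532, 0]) cube([54, 54, 662]);
translate([524, 112, 589]) cube([914, 54, 73]);
translate([524, 532, 589]) cube([914, 54, 73]);
translate([470, 166, 589]) cube([54, 366, 73]);
translate([1438, 166, 589]) cube([54, 366, 73]);


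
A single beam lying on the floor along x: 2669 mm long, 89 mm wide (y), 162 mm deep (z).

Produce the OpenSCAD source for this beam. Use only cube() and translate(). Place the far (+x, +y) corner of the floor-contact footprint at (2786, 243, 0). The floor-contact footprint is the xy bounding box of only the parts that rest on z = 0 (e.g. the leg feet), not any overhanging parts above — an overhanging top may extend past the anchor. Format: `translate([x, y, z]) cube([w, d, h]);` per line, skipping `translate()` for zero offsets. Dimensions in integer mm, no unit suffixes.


translate([117, 154, 0]) cube([2669, 89, 162]);


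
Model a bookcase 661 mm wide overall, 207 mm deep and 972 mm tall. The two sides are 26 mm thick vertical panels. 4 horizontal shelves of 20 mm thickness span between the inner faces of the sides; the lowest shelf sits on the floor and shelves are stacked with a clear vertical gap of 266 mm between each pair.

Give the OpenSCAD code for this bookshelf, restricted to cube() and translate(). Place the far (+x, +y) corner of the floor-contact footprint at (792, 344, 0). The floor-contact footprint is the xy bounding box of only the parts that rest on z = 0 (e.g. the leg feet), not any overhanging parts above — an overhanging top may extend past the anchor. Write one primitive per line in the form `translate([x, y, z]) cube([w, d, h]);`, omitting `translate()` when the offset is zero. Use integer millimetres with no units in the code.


translate([131, 137, 0]) cube([26, 207, 972]);
translate([766, 137, 0]) cube([26, 207, 972]);
translate([157, 137, 0]) cube([609, 207, 20]);
translate([157, 137, 286]) cube([609, 207, 20]);
translate([157, 137, 572]) cube([609, 207, 20]);
translate([157, 137, 858]) cube([609, 207, 20]);


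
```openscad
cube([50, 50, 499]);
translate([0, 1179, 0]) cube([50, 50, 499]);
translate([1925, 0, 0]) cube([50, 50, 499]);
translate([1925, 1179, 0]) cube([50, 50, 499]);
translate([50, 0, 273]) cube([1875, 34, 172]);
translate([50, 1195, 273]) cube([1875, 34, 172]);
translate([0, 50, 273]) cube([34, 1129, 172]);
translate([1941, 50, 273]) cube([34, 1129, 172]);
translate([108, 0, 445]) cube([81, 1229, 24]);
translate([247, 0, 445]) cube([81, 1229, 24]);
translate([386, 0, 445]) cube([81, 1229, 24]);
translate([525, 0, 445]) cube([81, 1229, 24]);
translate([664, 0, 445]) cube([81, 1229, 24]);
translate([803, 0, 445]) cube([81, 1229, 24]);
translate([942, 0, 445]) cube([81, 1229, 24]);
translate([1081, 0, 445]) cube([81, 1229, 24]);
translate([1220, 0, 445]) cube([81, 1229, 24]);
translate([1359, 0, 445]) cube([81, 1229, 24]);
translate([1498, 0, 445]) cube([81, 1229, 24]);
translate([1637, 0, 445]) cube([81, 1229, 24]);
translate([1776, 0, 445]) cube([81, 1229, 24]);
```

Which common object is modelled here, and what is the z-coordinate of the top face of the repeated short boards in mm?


A bed frame. The slat-top height is 469 mm.

Four posts, four rails, and a row of slats — a bed frame. Slats sit on the rails at z = 273 + 172 = 445; with slat thickness 24, the top is 469 mm.


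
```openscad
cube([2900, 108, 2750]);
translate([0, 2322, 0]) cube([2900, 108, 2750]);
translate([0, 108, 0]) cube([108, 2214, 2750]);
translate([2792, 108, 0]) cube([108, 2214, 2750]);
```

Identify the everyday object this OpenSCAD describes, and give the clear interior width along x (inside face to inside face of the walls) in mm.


A house (or room) frame. The interior width is 2684 mm.

Four 2750 mm walls enclosing a rectangle with no floor or roof — a room or house frame. Outside width is 2900 mm and wall thickness is 108 mm, so the interior width is 2900 − 2 × 108 = 2684 mm.


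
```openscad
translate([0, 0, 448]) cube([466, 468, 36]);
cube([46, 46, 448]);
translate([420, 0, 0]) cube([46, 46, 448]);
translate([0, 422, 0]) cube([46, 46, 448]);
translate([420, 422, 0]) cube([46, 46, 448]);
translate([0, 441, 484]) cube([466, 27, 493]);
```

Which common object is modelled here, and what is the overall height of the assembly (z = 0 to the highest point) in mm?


A chair. The overall height is 977 mm.

A slab on four corner posts with a tall panel at the back — a chair. The seat slab sits at z = 448 with thickness 36, and the 493 mm backrest starts at the seat top, so the overall height is 448 + 36 + 493 = 977 mm.


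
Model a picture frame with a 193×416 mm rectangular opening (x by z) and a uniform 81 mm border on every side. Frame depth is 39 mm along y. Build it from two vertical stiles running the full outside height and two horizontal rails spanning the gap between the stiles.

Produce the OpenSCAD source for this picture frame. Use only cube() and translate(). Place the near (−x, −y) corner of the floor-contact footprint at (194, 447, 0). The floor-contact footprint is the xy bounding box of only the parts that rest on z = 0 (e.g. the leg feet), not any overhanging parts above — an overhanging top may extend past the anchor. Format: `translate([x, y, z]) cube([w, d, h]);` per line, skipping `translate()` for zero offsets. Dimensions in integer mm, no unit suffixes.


translate([194, 447, 0]) cube([81, 39, 578]);
translate([468, 447, 0]) cube([81, 39, 578]);
translate([275, 447, 0]) cube([193, 39, 81]);
translate([275, 447, 497]) cube([193, 39, 81]);


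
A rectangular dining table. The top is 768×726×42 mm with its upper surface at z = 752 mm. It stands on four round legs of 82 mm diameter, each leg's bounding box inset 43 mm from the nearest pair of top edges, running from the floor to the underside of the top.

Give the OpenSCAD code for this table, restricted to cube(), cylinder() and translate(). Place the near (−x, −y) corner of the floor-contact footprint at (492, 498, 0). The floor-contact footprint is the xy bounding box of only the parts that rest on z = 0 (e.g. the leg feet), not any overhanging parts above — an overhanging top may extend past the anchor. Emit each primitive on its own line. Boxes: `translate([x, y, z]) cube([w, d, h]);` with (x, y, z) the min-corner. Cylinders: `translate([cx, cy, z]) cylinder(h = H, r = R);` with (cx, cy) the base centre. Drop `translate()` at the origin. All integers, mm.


// leg_h = 752 - 42 = 710
translate([449, 455, 710]) cube([768, 726, 42]);
translate([533, 539, 0]) cylinder(h = 710, r = 41);
translate([1133, 539, 0]) cylinder(h = 710, r = 41);
translate([533, 1097, 0]) cylinder(h = 710, r = 41);
translate([1133, 1097, 0]) cylinder(h = 710, r = 41);


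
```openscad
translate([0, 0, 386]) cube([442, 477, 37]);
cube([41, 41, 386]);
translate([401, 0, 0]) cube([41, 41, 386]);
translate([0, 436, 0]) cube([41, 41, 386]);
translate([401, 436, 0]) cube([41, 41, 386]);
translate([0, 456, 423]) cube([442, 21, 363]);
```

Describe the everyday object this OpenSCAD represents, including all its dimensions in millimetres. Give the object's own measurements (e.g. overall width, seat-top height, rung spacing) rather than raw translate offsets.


A chair. The seat is a 442×477×37 mm slab with its top at z = 423 mm, on four 41×41 mm corner legs (flush with the seat edges, standing on z = 0). A flat backrest 21 mm thick, 363 mm tall, spans the full seat width and rises from the seat top along its +y edge, rear face flush with the rear of the seat.


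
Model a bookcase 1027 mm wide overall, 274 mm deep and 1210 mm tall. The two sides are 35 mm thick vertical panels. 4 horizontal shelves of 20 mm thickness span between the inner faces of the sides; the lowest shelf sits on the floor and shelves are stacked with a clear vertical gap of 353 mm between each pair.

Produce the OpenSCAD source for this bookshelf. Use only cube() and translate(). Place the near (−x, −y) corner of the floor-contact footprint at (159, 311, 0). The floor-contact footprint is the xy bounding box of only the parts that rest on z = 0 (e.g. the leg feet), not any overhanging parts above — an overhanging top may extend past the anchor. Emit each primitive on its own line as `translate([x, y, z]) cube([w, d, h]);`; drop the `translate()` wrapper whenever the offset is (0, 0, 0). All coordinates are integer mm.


translate([159, 311, 0]) cube([35, 274, 1210]);
translate([1151, 311, 0]) cube([35, 274, 1210]);
translate([194, 311, 0]) cube([957, 274, 20]);
translate([194, 311, 373]) cube([957, 274, 20]);
translate([194, 311, 746]) cube([957, 274, 20]);
translate([194, 311, 1119]) cube([957, 274, 20]);


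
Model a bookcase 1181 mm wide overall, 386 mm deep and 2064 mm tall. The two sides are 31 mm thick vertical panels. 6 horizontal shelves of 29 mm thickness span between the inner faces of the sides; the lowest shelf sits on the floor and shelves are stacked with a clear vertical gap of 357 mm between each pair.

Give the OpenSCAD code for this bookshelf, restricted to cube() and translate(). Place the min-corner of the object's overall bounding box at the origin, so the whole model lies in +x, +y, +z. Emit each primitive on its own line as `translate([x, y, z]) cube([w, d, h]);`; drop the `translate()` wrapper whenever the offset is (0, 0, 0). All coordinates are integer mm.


cube([31, 386, 2064]);
translate([1150, 0, 0]) cube([31, 386, 2064]);
translate([31, 0, 0]) cube([1119, 386, 29]);
translate([31, 0, 386]) cube([1119, 386, 29]);
translate([31, 0, 772]) cube([1119, 386, 29]);
translate([31, 0, 1158]) cube([1119, 386, 29]);
translate([31, 0, 1544]) cube([1119, 386, 29]);
translate([31, 0, 1930]) cube([1119, 386, 29]);
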